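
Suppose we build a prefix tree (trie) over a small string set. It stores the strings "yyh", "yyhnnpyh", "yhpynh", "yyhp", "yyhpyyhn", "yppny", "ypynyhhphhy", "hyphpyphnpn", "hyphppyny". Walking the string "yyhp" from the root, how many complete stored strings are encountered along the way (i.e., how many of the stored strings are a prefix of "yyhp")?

Check each prefix of "yyhp" against the stored set — each match is an end-marker on the path.
Prefixes of the query that are stored words: "yyh", "yyhp"
Count: 2

2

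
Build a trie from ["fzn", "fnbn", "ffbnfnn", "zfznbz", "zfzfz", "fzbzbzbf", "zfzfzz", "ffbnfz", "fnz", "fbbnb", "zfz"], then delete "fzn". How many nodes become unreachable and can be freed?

1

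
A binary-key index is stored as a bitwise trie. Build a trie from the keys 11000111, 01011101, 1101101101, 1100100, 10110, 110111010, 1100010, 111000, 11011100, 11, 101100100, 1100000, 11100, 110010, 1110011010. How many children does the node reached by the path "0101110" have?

1

Follow the path "0101110" to its node, then look at its outgoing edges.
Distinct next characters after "0101110": 1.
That node has 1 child edge.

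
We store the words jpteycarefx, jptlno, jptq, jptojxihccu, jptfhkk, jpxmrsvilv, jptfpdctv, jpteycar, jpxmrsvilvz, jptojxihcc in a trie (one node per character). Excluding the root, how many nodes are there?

41

Insert word by word; a character creates a node only if that edge doesn't already exist:
  "jpteycarefx" → 11 new (j, p, t, e, y, c, a, r, e, f, x)
  "jptlno" → prefix "jpt" already present; 3 new (l, n, o)
  "jptq" → prefix "jpt" already present; 1 new (q)
  "jptojxihccu" → prefix "jpt" already present; 8 new (o, j, x, i, h, c, c, u)
  "jptfhkk" → prefix "jpt" already present; 4 new (f, h, k, k)
  "jpxmrsvilv" → prefix "jp" already present; 8 new (x, m, r, s, v, i, l, v)
  "jptfpdctv" → prefix "jptf" already present; 5 new (p, d, c, t, v)
  "jpteycar" → prefix "jpteycar" already present; 0 new (none)
  "jpxmrsvilvz" → prefix "jpxmrsvilv" already present; 1 new (z)
  "jptojxihcc" → prefix "jptojxihcc" already present; 0 new (none)
Total nodes = 11 + 3 + 1 + 8 + 4 + 8 + 5 + 0 + 1 + 0 = 41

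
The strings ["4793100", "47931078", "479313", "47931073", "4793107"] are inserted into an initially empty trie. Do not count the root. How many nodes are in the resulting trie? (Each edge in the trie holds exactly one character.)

11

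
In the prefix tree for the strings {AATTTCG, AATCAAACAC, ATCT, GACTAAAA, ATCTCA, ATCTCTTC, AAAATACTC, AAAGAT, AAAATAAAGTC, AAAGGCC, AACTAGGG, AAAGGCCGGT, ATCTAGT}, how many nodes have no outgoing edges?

11

A leaf is a node with no children — equivalently, the end of a word that is not a proper prefix of any other stored word.
Those words: "AAAATAAAGTC", "AAAATACTC", "AAAGAT", "AAAGGCCGGT", "AACTAGGG", "AATCAAACAC", "AATTTCG", "ATCTAGT", "ATCTCA", "ATCTCTTC", "GACTAAAA"
Leaf count: 11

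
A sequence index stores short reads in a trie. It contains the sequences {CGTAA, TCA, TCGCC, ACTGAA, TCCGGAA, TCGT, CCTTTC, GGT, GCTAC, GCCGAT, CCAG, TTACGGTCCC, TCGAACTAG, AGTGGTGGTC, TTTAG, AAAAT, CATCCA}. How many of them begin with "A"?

Traverse to the node for "A", then collect every word in that subtree.
Matches: "AAAAT", "ACTGAA", "AGTGGTGGTC"
Count: 3

3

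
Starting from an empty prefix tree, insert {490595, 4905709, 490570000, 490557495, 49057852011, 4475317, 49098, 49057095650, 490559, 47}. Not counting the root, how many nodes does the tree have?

Trace insertions, counting only characters that open a new branch:
  "490595" → 6 new (4, 9, 0, 5, 9, 5)
  "4905709" → prefix "4905" already present; 3 new (7, 0, 9)
  "490570000" → prefix "490570" already present; 3 new (0, 0, 0)
  "490557495" → prefix "4905" already present; 5 new (5, 7, 4, 9, 5)
  "49057852011" → prefix "49057" already present; 6 new (8, 5, 2, 0, 1, 1)
  "4475317" → prefix "4" already present; 6 new (4, 7, 5, 3, 1, 7)
  "49098" → prefix "490" already present; 2 new (9, 8)
  "49057095650" → prefix "4905709" already present; 4 new (5, 6, 5, 0)
  "490559" → prefix "49055" already present; 1 new (9)
  "47" → prefix "4" already present; 1 new (7)
Total nodes = 6 + 3 + 3 + 5 + 6 + 6 + 2 + 4 + 1 + 1 = 37

37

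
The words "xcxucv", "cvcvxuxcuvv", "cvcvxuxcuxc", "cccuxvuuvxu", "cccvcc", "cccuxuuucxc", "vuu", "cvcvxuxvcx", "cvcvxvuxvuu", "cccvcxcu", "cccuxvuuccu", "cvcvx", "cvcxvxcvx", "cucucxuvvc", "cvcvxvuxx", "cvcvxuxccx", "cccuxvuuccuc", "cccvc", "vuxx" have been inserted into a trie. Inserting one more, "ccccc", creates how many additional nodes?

2

The longest prefix of "ccccc" already in the trie is "ccc" (length 3).
New nodes needed: |"ccccc"| − 3 = 5 − 3 = 2.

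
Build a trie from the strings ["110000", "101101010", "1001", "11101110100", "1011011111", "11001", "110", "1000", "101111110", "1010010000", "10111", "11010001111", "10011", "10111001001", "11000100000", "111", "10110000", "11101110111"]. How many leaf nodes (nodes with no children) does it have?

A leaf is a node with no children — equivalently, the end of a word that is not a proper prefix of any other stored word.
Those words: "1000", "10011", "1010010000", "10110000", "101101010", "1011011111", "10111001001", "101111110", "110000", "11000100000", "11001", "11010001111", "11101110100", "11101110111"
Leaf count: 14

14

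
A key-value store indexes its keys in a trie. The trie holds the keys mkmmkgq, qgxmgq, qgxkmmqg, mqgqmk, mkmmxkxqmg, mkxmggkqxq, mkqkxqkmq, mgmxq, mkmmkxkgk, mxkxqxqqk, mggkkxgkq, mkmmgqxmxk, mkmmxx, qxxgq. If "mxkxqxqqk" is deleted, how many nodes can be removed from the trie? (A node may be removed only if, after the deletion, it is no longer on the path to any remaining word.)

Walk "mxkxqxqqk" from the leaf back toward the root, removing each node that no remaining word uses.
The suffix "xkxqxqqk" (8 nodes) is used only by "mxkxqxqqk"; the node for "m" still has the child "k", so pruning stops there.
Nodes removed: 8

8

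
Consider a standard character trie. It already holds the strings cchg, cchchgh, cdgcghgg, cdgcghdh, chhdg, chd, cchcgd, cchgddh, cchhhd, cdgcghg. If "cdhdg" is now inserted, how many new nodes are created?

3

The longest prefix of "cdhdg" already in the trie is "cd" (length 2).
Each of the 3 remaining characters creates one node.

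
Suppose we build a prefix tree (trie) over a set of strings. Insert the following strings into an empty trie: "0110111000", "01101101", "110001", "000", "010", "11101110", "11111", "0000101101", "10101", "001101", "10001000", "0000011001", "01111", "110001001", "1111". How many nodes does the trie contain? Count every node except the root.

61

Trace insertions, counting only characters that open a new branch:
  "0110111000" → 10 new (0, 1, 1, 0, 1, 1, 1, 0, 0, 0)
  "01101101" → prefix "011011" already present; 2 new (0, 1)
  "110001" → 6 new (1, 1, 0, 0, 0, 1)
  "000" → prefix "0" already present; 2 new (0, 0)
  "010" → prefix "01" already present; 1 new (0)
  "11101110" → prefix "11" already present; 6 new (1, 0, 1, 1, 1, 0)
  "11111" → prefix "111" already present; 2 new (1, 1)
  "0000101101" → prefix "000" already present; 7 new (0, 1, 0, 1, 1, 0, 1)
  "10101" → prefix "1" already present; 4 new (0, 1, 0, 1)
  "001101" → prefix "00" already present; 4 new (1, 1, 0, 1)
  "10001000" → prefix "10" already present; 6 new (0, 0, 1, 0, 0, 0)
  "0000011001" → prefix "0000" already present; 6 new (0, 1, 1, 0, 0, 1)
  "01111" → prefix "011" already present; 2 new (1, 1)
  "110001001" → prefix "110001" already present; 3 new (0, 0, 1)
  "1111" → prefix "1111" already present; 0 new (none)
Total nodes = 10 + 2 + 6 + 2 + 1 + 6 + 2 + 7 + 4 + 4 + 6 + 6 + 2 + 3 + 0 = 61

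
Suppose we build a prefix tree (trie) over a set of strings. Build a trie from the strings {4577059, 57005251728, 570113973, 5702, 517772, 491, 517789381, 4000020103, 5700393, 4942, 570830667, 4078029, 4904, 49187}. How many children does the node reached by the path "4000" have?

Follow the path "4000" to its node, then look at its outgoing edges.
Characters that immediately follow "4000" among the stored strings: {0}.
That node has 1 child edge.

1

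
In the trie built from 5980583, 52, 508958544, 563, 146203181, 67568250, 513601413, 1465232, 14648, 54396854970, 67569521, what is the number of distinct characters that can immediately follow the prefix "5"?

Walk "5" from the root, arriving at one node.
Characters that immediately follow "5" among the stored strings: {0, 1, 2, 4, 6, 9}.
That node has 6 child edges.

6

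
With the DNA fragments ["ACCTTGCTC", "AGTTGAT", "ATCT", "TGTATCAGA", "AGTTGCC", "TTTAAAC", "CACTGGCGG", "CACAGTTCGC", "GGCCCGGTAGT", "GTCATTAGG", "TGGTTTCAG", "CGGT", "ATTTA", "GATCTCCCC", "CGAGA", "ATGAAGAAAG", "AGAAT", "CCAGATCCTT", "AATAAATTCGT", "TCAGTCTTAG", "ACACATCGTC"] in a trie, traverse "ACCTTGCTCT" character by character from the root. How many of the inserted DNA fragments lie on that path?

1

Traverse "ACCTTGCTCT" character by character; count nodes along the way that are marked as word ends.
Prefixes of the query that are stored words: "ACCTTGCTC"
Count: 1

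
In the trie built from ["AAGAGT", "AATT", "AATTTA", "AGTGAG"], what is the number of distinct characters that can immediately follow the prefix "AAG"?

1

The children of the "AAG" node are the distinct next characters among strings starting with "AAG".
Distinct next characters after "AAG": A.
That node has 1 child edge.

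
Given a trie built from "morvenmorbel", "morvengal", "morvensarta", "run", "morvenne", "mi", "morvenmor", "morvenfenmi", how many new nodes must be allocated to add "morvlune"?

4

"morv" is already a path in the trie; the remaining "lune" must be added.
So 8 − 4 = 4 new nodes.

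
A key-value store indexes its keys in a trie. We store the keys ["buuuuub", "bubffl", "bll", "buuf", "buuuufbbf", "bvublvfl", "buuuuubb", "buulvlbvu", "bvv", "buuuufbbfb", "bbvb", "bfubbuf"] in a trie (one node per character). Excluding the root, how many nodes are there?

43

Count nodes per top-level branch (shared prefixes stored once):
  'b'-branch (bbvb, bfubbuf, bll, bubffl, buuf, buulvlbvu, buuuufbbf, buuuufbbfb, buuuuub, buuuuubb, bvublvfl, bvv): 43 nodes
Sum: 43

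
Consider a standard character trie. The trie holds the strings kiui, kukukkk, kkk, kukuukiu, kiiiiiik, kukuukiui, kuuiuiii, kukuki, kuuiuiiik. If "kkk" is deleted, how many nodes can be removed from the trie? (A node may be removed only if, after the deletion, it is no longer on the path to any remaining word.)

A node on "kkk"'s path can go only if nothing else ends at it or branches off below it.
The suffix "kk" (2 nodes) is used only by "kkk"; the node for "k" still has the child "i", so pruning stops there.
Nodes removed: 2

2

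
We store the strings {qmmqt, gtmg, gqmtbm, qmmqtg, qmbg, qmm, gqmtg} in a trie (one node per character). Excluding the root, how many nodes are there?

Insert word by word; a character creates a node only if that edge doesn't already exist:
  "qmmqt" → 5 new (q, m, m, q, t)
  "gtmg" → 4 new (g, t, m, g)
  "gqmtbm" → prefix "g" already present; 5 new (q, m, t, b, m)
  "qmmqtg" → prefix "qmmqt" already present; 1 new (g)
  "qmbg" → prefix "qm" already present; 2 new (b, g)
  "qmm" → prefix "qmm" already present; 0 new (none)
  "gqmtg" → prefix "gqmt" already present; 1 new (g)
Total nodes = 5 + 4 + 5 + 1 + 2 + 0 + 1 = 18

18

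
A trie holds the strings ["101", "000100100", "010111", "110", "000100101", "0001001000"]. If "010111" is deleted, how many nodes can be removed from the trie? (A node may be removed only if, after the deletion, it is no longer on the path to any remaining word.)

5

Walk "010111" from the leaf back toward the root, removing each node that no remaining word uses.
The suffix "10111" (5 nodes) is used only by "010111"; the node for "0" still has the child "0", so pruning stops there.
Nodes removed: 5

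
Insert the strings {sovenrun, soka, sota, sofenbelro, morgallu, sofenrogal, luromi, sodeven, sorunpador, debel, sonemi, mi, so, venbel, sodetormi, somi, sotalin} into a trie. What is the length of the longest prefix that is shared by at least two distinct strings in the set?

5

The deepest shared node is where two words last agree before diverging.
"sofenbelro" and "sofenrogal" agree on "sofen" (5 characters) before diverging; nothing deeper is shared.
Longest shared-prefix length: 5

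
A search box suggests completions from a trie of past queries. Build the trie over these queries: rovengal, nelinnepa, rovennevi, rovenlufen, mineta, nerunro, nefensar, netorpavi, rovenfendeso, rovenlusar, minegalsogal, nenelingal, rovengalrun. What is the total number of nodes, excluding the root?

For each word, the new-node count is its length minus the longest prefix already in the trie:
  "rovengal" → 8 new (r, o, v, e, n, g, a, l)
  "nelinnepa" → 9 new (n, e, l, i, n, n, e, p, a)
  "rovennevi" → prefix "roven" already present; 4 new (n, e, v, i)
  "rovenlufen" → prefix "roven" already present; 5 new (l, u, f, e, n)
  "mineta" → 6 new (m, i, n, e, t, a)
  "nerunro" → prefix "ne" already present; 5 new (r, u, n, r, o)
  "nefensar" → prefix "ne" already present; 6 new (f, e, n, s, a, r)
  "netorpavi" → prefix "ne" already present; 7 new (t, o, r, p, a, v, i)
  "rovenfendeso" → prefix "roven" already present; 7 new (f, e, n, d, e, s, o)
  "rovenlusar" → prefix "rovenlu" already present; 3 new (s, a, r)
  "minegalsogal" → prefix "mine" already present; 8 new (g, a, l, s, o, g, a, l)
  "nenelingal" → prefix "ne" already present; 8 new (n, e, l, i, n, g, a, l)
  "rovengalrun" → prefix "rovengal" already present; 3 new (r, u, n)
Total nodes = 8 + 9 + 4 + 5 + 6 + 5 + 6 + 7 + 7 + 3 + 8 + 8 + 3 = 79

79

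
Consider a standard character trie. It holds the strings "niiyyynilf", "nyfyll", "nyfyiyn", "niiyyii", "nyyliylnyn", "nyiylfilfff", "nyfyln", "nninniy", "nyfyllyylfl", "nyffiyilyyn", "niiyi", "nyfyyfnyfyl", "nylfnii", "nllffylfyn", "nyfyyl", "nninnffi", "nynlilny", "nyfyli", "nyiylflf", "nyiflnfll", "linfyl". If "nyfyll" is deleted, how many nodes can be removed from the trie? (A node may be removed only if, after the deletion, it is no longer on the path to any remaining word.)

0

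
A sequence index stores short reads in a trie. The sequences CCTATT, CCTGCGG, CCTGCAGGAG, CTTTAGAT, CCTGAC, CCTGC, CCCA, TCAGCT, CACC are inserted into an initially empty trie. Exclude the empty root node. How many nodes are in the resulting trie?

Count nodes per top-level branch (shared prefixes stored once):
  'C'-branch (CACC, CCCA, CCTATT, CCTGAC, CCTGC, CCTGCAGGAG, CCTGCGG, CTTTAGAT): 29 nodes
  'T'-branch (TCAGCT): 6 nodes
Sum: 35

35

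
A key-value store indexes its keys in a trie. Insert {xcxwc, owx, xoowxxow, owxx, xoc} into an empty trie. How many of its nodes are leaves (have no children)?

4

Leaves are exactly the stored words that no other stored word extends.
Those words: "owxx", "xcxwc", "xoc", "xoowxxow"
Leaf count: 4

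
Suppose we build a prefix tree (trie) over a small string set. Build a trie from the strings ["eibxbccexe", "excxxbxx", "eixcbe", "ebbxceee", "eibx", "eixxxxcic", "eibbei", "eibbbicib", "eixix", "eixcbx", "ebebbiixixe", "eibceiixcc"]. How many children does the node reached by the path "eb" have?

The children of the "eb" node are the distinct next characters among strings starting with "eb".
Distinct next characters after "eb": b, e.
That node has 2 child edges.

2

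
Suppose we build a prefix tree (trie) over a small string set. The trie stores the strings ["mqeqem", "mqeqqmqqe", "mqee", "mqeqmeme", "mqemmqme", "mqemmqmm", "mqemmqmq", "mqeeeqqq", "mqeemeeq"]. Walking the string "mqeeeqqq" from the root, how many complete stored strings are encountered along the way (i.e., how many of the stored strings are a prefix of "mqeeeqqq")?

2

Check each prefix of "mqeeeqqq" against the stored set — each match is an end-marker on the path.
Prefixes of the query that are stored words: "mqee", "mqeeeqqq"
Count: 2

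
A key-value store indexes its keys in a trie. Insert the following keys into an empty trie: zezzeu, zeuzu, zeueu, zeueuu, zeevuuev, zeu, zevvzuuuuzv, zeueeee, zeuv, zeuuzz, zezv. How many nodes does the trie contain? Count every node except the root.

35

Trace insertions, counting only characters that open a new branch:
  "zezzeu" → 6 new (z, e, z, z, e, u)
  "zeuzu" → prefix "ze" already present; 3 new (u, z, u)
  "zeueu" → prefix "zeu" already present; 2 new (e, u)
  "zeueuu" → prefix "zeueu" already present; 1 new (u)
  "zeevuuev" → prefix "ze" already present; 6 new (e, v, u, u, e, v)
  "zeu" → prefix "zeu" already present; 0 new (none)
  "zevvzuuuuzv" → prefix "ze" already present; 9 new (v, v, z, u, u, u, u, z, v)
  "zeueeee" → prefix "zeue" already present; 3 new (e, e, e)
  "zeuv" → prefix "zeu" already present; 1 new (v)
  "zeuuzz" → prefix "zeu" already present; 3 new (u, z, z)
  "zezv" → prefix "zez" already present; 1 new (v)
Total nodes = 6 + 3 + 2 + 1 + 6 + 0 + 9 + 3 + 1 + 3 + 1 = 35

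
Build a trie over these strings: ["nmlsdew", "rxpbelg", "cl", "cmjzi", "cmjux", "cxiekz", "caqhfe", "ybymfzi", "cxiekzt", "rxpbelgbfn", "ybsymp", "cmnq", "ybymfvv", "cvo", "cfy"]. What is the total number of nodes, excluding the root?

Count nodes per top-level branch (shared prefixes stored once):
  'c'-branch (caqhfe, cfy, cl, cmjux, cmjzi, cmnq, cvo, cxiekz, cxiekzt): 25 nodes
  'n'-branch (nmlsdew): 7 nodes
  'r'-branch (rxpbelg, rxpbelgbfn): 10 nodes
  'y'-branch (ybsymp, ybymfvv, ybymfzi): 13 nodes
Sum: 55

55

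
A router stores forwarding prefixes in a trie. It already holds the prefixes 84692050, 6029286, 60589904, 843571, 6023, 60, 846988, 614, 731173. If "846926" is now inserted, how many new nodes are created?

1

The longest prefix of "846926" already in the trie is "84692" (length 5).
Each of the 1 remaining characters creates one node.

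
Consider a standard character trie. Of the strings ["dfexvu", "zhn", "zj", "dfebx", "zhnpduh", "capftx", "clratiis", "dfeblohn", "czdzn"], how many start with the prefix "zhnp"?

1

Traverse to the node for "zhnp", then collect every word in that subtree.
Matches: "zhnpduh"
Count: 1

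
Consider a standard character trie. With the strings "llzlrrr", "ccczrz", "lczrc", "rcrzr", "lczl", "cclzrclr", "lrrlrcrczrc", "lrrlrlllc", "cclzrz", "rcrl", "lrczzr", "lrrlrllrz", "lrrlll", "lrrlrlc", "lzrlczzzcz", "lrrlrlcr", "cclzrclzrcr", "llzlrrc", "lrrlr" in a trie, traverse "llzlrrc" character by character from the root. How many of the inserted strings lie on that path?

1

Walk "llzlrrc" from the root; an end-of-word marker is hit whenever a stored word is a prefix of "llzlrrc".
Prefixes of the query that are stored words: "llzlrrc"
Count: 1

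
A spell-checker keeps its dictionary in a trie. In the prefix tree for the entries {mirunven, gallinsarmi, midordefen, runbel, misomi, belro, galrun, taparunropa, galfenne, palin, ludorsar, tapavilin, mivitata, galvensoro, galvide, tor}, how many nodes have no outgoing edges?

Leaves are exactly the stored words that no other stored word extends.
Those words: "belro", "galfenne", "gallinsarmi", "galrun", "galvensoro", "galvide", "ludorsar", "midordefen", "mirunven", "misomi", "mivitata", "palin", "runbel", "taparunropa", "tapavilin", "tor"
Leaf count: 16

16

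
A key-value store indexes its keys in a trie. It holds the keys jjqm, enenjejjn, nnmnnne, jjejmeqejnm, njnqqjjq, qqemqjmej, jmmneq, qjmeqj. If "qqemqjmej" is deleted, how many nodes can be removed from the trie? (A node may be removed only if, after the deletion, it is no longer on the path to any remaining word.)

8

A node on "qqemqjmej"'s path can go only if nothing else ends at it or branches off below it.
The suffix "qemqjmej" (8 nodes) is used only by "qqemqjmej"; the node for "q" still has the child "j", so pruning stops there.
Nodes removed: 8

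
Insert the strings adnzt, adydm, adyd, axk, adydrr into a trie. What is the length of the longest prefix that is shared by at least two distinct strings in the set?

Look for the deepest trie node that still has at least two words in its subtree.
"adyd" and "adydm" agree on "adyd" (4 characters) before diverging; nothing deeper is shared.
Longest shared-prefix length: 4

4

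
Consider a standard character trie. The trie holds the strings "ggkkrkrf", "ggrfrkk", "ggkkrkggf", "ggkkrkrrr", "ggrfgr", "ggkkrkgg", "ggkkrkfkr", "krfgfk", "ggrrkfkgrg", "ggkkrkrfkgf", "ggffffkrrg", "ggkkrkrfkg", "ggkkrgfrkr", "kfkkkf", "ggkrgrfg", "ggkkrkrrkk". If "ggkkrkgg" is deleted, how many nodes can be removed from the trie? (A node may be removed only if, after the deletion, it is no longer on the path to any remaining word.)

Walk "ggkkrkgg" from the leaf back toward the root, removing each node that no remaining word uses.
Every node on "ggkkrkgg" is still needed (e.g. by "ggkkrkggf"), so nothing is freed.
Nodes removed: 0

0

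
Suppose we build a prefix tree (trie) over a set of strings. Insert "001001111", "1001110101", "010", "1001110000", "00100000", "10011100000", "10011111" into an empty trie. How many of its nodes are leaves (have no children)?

6

Leaves are exactly the stored words that no other stored word extends.
Those words: "00100000", "001001111", "010", "10011100000", "1001110101", "10011111"
Leaf count: 6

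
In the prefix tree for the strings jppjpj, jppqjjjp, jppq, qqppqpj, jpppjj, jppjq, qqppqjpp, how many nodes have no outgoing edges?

6

A leaf is a node with no children — equivalently, the end of a word that is not a proper prefix of any other stored word.
Those words: "jppjpj", "jppjq", "jpppjj", "jppqjjjp", "qqppqjpp", "qqppqpj"
Leaf count: 6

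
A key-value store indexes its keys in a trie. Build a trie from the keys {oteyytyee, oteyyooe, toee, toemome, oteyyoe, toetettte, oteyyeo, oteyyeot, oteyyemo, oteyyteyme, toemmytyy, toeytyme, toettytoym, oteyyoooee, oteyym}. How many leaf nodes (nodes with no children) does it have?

14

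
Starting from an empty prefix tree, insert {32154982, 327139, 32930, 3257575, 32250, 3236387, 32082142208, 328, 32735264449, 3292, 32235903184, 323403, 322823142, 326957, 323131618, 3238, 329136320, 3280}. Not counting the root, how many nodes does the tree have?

82

Trace insertions, counting only characters that open a new branch:
  "32154982" → 8 new (3, 2, 1, 5, 4, 9, 8, 2)
  "327139" → prefix "32" already present; 4 new (7, 1, 3, 9)
  "32930" → prefix "32" already present; 3 new (9, 3, 0)
  "3257575" → prefix "32" already present; 5 new (5, 7, 5, 7, 5)
  "32250" → prefix "32" already present; 3 new (2, 5, 0)
  "3236387" → prefix "32" already present; 5 new (3, 6, 3, 8, 7)
  "32082142208" → prefix "32" already present; 9 new (0, 8, 2, 1, 4, 2, 2, 0, 8)
  "328" → prefix "32" already present; 1 new (8)
  "32735264449" → prefix "327" already present; 8 new (3, 5, 2, 6, 4, 4, 4, 9)
  "3292" → prefix "329" already present; 1 new (2)
  "32235903184" → prefix "322" already present; 8 new (3, 5, 9, 0, 3, 1, 8, 4)
  "323403" → prefix "323" already present; 3 new (4, 0, 3)
  "322823142" → prefix "322" already present; 6 new (8, 2, 3, 1, 4, 2)
  "326957" → prefix "32" already present; 4 new (6, 9, 5, 7)
  "323131618" → prefix "323" already present; 6 new (1, 3, 1, 6, 1, 8)
  "3238" → prefix "323" already present; 1 new (8)
  "329136320" → prefix "329" already present; 6 new (1, 3, 6, 3, 2, 0)
  "3280" → prefix "328" already present; 1 new (0)
Total nodes = 8 + 4 + 3 + 5 + 3 + 5 + 9 + 1 + 8 + 1 + 8 + 3 + 6 + 4 + 6 + 1 + 6 + 1 = 82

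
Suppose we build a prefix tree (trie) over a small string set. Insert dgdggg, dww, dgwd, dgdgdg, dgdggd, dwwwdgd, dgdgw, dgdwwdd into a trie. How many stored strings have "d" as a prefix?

Filter for entries beginning with "d":
Words under "d": dgdgdg, dgdggd, dgdggg, dgdgw, dgdwwdd, dgwd, dww, dwwwdgd
Count: 8

8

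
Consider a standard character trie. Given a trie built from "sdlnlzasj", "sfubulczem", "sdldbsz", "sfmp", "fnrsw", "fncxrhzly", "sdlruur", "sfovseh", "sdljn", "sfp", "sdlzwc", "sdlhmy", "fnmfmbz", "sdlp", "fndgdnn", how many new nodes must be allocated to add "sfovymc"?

The longest prefix of "sfovymc" already in the trie is "sfov" (length 4).
Each of the 3 remaining characters creates one node.

3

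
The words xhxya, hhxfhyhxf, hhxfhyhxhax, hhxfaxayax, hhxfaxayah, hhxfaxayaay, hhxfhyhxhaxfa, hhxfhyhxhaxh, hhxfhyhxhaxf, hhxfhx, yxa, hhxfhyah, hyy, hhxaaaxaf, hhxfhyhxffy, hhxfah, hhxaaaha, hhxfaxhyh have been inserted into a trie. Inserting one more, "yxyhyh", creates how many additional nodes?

"yx" is already a path in the trie; the remaining "yhyh" must be added.
So 6 − 2 = 4 new nodes.

4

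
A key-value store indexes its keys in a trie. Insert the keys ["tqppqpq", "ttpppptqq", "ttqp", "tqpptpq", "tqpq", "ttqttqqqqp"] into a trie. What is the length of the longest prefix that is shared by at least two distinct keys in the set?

4

Equivalently: take the maximum, over all pairs, of their longest common prefix length.
e.g. "tqppqpq" and "tqpptpq" share the prefix "tqpp" of length 4; no pair shares a longer one.
Longest shared-prefix length: 4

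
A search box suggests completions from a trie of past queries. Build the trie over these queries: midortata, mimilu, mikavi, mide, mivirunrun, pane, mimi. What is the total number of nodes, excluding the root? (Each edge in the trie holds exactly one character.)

30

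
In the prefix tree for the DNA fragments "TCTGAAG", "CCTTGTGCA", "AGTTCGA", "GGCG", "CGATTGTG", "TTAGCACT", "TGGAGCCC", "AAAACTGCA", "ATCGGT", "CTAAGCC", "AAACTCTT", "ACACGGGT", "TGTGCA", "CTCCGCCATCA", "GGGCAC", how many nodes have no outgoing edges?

15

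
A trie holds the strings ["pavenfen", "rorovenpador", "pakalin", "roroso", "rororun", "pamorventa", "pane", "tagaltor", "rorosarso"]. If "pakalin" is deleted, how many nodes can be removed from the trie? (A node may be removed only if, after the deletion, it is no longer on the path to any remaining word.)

A node on "pakalin"'s path can go only if nothing else ends at it or branches off below it.
The suffix "kalin" (5 nodes) is used only by "pakalin"; the node for "pa" still has the child "v", so pruning stops there.
Nodes removed: 5

5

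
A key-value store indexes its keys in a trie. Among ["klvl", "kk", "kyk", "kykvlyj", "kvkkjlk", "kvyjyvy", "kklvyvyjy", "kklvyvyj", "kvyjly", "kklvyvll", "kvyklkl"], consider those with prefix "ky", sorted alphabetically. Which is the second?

Filter for "ky…" and sort: "kyk", "kykvlyj"
The 2nd is kykvlyj.

kykvlyj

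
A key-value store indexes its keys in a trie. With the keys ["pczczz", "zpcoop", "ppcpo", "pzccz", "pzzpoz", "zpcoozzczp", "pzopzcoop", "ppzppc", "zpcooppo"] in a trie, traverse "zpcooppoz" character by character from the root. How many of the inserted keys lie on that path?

Walk "zpcooppoz" from the root; an end-of-word marker is hit whenever a stored word is a prefix of "zpcooppoz".
Prefixes of the query that are stored words: "zpcoop", "zpcooppo"
Count: 2

2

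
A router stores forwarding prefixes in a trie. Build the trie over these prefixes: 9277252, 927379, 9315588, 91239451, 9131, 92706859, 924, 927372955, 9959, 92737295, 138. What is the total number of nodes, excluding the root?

41

Count nodes per top-level branch (shared prefixes stored once):
  '1'-branch (138): 3 nodes
  '9'-branch (91239451, 9131, 924, 92706859, 92737295, 927372955, 927379, 9277252, 9315588, 9959): 38 nodes
Sum: 41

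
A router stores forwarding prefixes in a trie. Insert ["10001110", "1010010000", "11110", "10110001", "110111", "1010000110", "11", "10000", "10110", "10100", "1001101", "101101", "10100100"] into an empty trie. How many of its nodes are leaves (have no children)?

9

A leaf is a node with no children — equivalently, the end of a word that is not a proper prefix of any other stored word.
Those words: "10000", "10001110", "1001101", "1010000110", "1010010000", "10110001", "101101", "110111", "11110"
Leaf count: 9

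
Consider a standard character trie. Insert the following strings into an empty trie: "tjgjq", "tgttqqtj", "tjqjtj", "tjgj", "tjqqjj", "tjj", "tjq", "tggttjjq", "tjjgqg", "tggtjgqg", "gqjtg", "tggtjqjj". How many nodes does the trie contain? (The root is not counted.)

Count nodes per top-level branch (shared prefixes stored once):
  'g'-branch (gqjtg): 5 nodes
  't'-branch (tggtjgqg, tggtjqjj, tggttjjq, tgttqqtj, tjgj, tjgjq, tjj, tjjgqg, tjq, tjqjtj, tjqqjj): 36 nodes
Sum: 41

41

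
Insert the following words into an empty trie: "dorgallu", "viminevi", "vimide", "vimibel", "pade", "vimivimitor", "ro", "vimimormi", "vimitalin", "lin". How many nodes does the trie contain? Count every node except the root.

47

For each word, the new-node count is its length minus the longest prefix already in the trie:
  "dorgallu" → 8 new (d, o, r, g, a, l, l, u)
  "viminevi" → 8 new (v, i, m, i, n, e, v, i)
  "vimide" → prefix "vimi" already present; 2 new (d, e)
  "vimibel" → prefix "vimi" already present; 3 new (b, e, l)
  "pade" → 4 new (p, a, d, e)
  "vimivimitor" → prefix "vimi" already present; 7 new (v, i, m, i, t, o, r)
  "ro" → 2 new (r, o)
  "vimimormi" → prefix "vimi" already present; 5 new (m, o, r, m, i)
  "vimitalin" → prefix "vimi" already present; 5 new (t, a, l, i, n)
  "lin" → 3 new (l, i, n)
Total nodes = 8 + 8 + 2 + 3 + 4 + 7 + 2 + 5 + 5 + 3 = 47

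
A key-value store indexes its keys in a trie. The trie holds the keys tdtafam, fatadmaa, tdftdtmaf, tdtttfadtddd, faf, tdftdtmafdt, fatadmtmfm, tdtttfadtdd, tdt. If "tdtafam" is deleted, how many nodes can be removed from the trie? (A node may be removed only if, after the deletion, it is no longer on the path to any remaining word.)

4

A node on "tdtafam"'s path can go only if nothing else ends at it or branches off below it.
The suffix "afam" (4 nodes) is used only by "tdtafam"; the node for "tdt" still has the child "t", so pruning stops there.
Nodes removed: 4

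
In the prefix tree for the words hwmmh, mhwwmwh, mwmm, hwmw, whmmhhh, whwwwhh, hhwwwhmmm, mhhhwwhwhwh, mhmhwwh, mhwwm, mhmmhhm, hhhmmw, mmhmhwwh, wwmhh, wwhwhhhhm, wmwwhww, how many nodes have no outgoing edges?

Leaves are exactly the stored words that no other stored word extends.
Those words: "hhhmmw", "hhwwwhmmm", "hwmmh", "hwmw", "mhhhwwhwhwh", "mhmhwwh", "mhmmhhm", "mhwwmwh", "mmhmhwwh", "mwmm", "whmmhhh", "whwwwhh", "wmwwhww", "wwhwhhhhm", "wwmhh"
Leaf count: 15

15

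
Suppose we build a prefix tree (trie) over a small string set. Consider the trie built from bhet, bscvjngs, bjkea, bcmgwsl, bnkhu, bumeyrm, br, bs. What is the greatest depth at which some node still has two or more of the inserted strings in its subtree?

2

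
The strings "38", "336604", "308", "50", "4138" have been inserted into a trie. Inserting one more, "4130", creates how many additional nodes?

1

Walking "4130" from the root, the first 3 characters ("413") follow existing edges; "0" is the first miss.
New nodes needed: |"4130"| − 3 = 4 − 3 = 1.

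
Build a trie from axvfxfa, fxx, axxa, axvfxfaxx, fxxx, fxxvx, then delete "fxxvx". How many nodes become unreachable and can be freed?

2

After clearing the end-marker at "fxxvx", prune upward until reaching a node still needed by another word.
The suffix "vx" (2 nodes) is used only by "fxxvx"; the node for "fxx" still has the child "x", so pruning stops there.
Nodes removed: 2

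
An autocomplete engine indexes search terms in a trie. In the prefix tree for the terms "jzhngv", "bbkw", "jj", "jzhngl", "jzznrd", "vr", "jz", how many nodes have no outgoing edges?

6

A leaf is a node with no children — equivalently, the end of a word that is not a proper prefix of any other stored word.
Those words: "bbkw", "jj", "jzhngl", "jzhngv", "jzznrd", "vr"
Leaf count: 6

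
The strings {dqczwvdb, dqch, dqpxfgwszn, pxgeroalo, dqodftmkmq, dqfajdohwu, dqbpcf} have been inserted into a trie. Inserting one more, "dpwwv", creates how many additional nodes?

4

The longest prefix of "dpwwv" already in the trie is "d" (length 1).
New nodes needed: |"dpwwv"| − 1 = 5 − 1 = 4.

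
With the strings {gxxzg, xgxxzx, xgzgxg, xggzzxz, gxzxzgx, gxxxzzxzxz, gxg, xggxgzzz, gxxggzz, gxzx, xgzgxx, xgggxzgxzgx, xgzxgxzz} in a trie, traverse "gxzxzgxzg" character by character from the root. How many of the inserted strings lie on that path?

2

Traverse "gxzxzgxzg" character by character; count nodes along the way that are marked as word ends.
Prefixes of the query that are stored words: "gxzx", "gxzxzgx"
Count: 2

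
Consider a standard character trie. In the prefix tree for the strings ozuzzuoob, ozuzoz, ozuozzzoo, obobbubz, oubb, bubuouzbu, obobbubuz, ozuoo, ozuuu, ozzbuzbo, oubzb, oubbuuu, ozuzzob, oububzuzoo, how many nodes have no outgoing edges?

Leaves are exactly the stored words that no other stored word extends.
Those words: "bubuouzbu", "obobbubuz", "obobbubz", "oubbuuu", "oububzuzoo", "oubzb", "ozuoo", "ozuozzzoo", "ozuuu", "ozuzoz", "ozuzzob", "ozuzzuoob", "ozzbuzbo"
Leaf count: 13

13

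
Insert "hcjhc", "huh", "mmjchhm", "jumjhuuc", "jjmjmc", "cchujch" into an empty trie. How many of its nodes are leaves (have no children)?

Leaves are exactly the stored words that no other stored word extends.
Those words: "cchujch", "hcjhc", "huh", "jjmjmc", "jumjhuuc", "mmjchhm"
Leaf count: 6

6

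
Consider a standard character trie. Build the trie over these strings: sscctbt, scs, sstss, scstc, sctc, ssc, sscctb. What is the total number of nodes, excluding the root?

16

Count nodes per top-level branch (shared prefixes stored once):
  's'-branch (scs, scstc, sctc, ssc, sscctb, sscctbt, sstss): 16 nodes
Sum: 16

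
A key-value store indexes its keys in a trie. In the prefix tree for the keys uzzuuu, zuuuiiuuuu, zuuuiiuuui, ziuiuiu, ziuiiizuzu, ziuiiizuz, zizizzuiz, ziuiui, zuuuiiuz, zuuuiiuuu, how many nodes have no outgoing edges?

7

A leaf is a node with no children — equivalently, the end of a word that is not a proper prefix of any other stored word.
Those words: "uzzuuu", "ziuiiizuzu", "ziuiuiu", "zizizzuiz", "zuuuiiuuui", "zuuuiiuuuu", "zuuuiiuz"
Leaf count: 7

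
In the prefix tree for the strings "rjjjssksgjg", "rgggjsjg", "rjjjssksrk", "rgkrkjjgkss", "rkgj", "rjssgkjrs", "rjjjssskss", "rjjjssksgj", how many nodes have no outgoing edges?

7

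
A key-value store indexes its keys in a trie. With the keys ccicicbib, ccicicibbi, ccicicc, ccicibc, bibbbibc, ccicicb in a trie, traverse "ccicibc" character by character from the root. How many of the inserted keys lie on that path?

1

Walk "ccicibc" from the root; an end-of-word marker is hit whenever a stored word is a prefix of "ccicibc".
Prefixes of the query that are stored words: "ccicibc"
Count: 1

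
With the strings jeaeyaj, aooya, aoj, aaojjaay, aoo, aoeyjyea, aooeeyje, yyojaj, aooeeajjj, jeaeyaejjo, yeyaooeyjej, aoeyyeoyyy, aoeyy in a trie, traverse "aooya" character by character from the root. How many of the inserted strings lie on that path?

2

Traverse "aooya" character by character; count nodes along the way that are marked as word ends.
Prefixes of the query that are stored words: "aoo", "aooya"
Count: 2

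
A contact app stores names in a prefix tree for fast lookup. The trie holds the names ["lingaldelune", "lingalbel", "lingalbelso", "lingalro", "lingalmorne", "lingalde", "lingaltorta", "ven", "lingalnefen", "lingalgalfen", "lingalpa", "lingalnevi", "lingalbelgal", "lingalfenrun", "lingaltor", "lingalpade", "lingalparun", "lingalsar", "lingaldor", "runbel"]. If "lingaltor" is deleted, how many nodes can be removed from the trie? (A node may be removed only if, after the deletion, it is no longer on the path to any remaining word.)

0

After clearing the end-marker at "lingaltor", prune upward until reaching a node still needed by another word.
Every node on "lingaltor" is still needed (e.g. by "lingaltorta"), so nothing is freed.
Nodes removed: 0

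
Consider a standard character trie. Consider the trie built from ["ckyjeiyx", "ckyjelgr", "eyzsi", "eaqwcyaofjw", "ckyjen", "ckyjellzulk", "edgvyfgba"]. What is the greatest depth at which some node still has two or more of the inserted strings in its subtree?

Equivalently: take the maximum, over all pairs, of their longest common prefix length.
e.g. "ckyjelgr" and "ckyjellzulk" share the prefix "ckyjel" of length 6; no pair shares a longer one.
Longest shared-prefix length: 6

6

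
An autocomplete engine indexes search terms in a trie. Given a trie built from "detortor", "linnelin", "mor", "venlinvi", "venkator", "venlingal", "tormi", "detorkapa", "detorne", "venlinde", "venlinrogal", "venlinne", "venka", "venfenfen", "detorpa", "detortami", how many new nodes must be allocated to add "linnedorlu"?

The longest prefix of "linnedorlu" already in the trie is "linne" (length 5).
So 10 − 5 = 5 new nodes.

5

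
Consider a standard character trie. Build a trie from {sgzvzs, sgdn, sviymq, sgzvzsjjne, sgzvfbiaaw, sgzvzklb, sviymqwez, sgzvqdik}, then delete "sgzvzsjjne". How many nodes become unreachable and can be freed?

A node on "sgzvzsjjne"'s path can go only if nothing else ends at it or branches off below it.
The suffix "jjne" (4 nodes) is used only by "sgzvzsjjne"; "sgzvzs" is itself a stored word, so pruning stops there.
Nodes removed: 4

4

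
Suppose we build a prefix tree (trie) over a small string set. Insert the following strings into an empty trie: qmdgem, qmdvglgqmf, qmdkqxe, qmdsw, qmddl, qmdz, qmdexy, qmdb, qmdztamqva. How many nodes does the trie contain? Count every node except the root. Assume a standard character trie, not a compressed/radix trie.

Trace insertions, counting only characters that open a new branch:
  "qmdgem" → 6 new (q, m, d, g, e, m)
  "qmdvglgqmf" → prefix "qmd" already present; 7 new (v, g, l, g, q, m, f)
  "qmdkqxe" → prefix "qmd" already present; 4 new (k, q, x, e)
  "qmdsw" → prefix "qmd" already present; 2 new (s, w)
  "qmddl" → prefix "qmd" already present; 2 new (d, l)
  "qmdz" → prefix "qmd" already present; 1 new (z)
  "qmdexy" → prefix "qmd" already present; 3 new (e, x, y)
  "qmdb" → prefix "qmd" already present; 1 new (b)
  "qmdztamqva" → prefix "qmdz" already present; 6 new (t, a, m, q, v, a)
Total nodes = 6 + 7 + 4 + 2 + 2 + 1 + 3 + 1 + 6 = 32

32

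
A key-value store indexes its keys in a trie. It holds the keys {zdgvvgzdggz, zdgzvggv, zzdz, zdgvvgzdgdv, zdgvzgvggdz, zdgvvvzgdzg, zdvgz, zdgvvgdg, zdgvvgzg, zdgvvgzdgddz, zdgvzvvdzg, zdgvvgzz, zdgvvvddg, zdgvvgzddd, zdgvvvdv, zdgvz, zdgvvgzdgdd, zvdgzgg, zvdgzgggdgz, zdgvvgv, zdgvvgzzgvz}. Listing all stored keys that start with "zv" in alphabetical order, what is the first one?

Filter for "zv…" and sort: "zvdgzgg", "zvdgzgggdgz"
The 1st is zvdgzgg.

zvdgzgg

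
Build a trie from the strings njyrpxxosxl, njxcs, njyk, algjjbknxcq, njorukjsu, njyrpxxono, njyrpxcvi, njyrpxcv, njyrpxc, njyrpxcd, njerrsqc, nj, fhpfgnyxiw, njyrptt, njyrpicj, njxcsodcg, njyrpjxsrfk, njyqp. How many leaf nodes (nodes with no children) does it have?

Leaves are exactly the stored words that no other stored word extends.
Those words: "algjjbknxcq", "fhpfgnyxiw", "njerrsqc", "njorukjsu", "njxcsodcg", "njyk", "njyqp", "njyrpicj", "njyrpjxsrfk", "njyrptt", "njyrpxcd", "njyrpxcvi", "njyrpxxono", "njyrpxxosxl"
Leaf count: 14

14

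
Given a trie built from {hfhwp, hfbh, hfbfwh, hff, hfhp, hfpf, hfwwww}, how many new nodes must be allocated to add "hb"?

1

"h" is already a path in the trie; the remaining "b" must be added.
So 2 − 1 = 1 new nodes.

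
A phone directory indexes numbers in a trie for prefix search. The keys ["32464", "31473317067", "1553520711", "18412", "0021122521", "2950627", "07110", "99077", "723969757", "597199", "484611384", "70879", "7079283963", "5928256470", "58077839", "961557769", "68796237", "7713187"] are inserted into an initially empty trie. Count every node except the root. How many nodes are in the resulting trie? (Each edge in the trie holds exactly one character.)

For each word, the new-node count is its length minus the longest prefix already in the trie:
  "32464" → 5 new (3, 2, 4, 6, 4)
  "31473317067" → prefix "3" already present; 10 new (1, 4, 7, 3, 3, 1, 7, 0, 6, 7)
  "1553520711" → 10 new (1, 5, 5, 3, 5, 2, 0, 7, 1, 1)
  "18412" → prefix "1" already present; 4 new (8, 4, 1, 2)
  "0021122521" → 10 new (0, 0, 2, 1, 1, 2, 2, 5, 2, 1)
  "2950627" → 7 new (2, 9, 5, 0, 6, 2, 7)
  "07110" → prefix "0" already present; 4 new (7, 1, 1, 0)
  "99077" → 5 new (9, 9, 0, 7, 7)
  "723969757" → 9 new (7, 2, 3, 9, 6, 9, 7, 5, 7)
  "597199" → 6 new (5, 9, 7, 1, 9, 9)
  "484611384" → 9 new (4, 8, 4, 6, 1, 1, 3, 8, 4)
  "70879" → prefix "7" already present; 4 new (0, 8, 7, 9)
  "7079283963" → prefix "70" already present; 8 new (7, 9, 2, 8, 3, 9, 6, 3)
  "5928256470" → prefix "59" already present; 8 new (2, 8, 2, 5, 6, 4, 7, 0)
  "58077839" → prefix "5" already present; 7 new (8, 0, 7, 7, 8, 3, 9)
  "961557769" → prefix "9" already present; 8 new (6, 1, 5, 5, 7, 7, 6, 9)
  "68796237" → 8 new (6, 8, 7, 9, 6, 2, 3, 7)
  "7713187" → prefix "7" already present; 6 new (7, 1, 3, 1, 8, 7)
Total nodes = 5 + 10 + 10 + 4 + 10 + 7 + 4 + 5 + 9 + 6 + 9 + 4 + 8 + 8 + 7 + 8 + 8 + 6 = 128

128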